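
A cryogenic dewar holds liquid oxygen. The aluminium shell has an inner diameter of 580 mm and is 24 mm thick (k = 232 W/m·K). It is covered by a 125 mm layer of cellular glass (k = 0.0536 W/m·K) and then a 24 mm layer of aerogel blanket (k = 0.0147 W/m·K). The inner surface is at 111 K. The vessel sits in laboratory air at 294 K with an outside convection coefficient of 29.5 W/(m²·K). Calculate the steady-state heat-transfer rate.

Each spherical layer contributes R = (1/r_i − 1/r_o)/(4πk):
R_aluminium shell = (1/0.29 − 1/0.314)/(4π×232) = 9.04×10^-5 K/W
R_cellular glass = (1/0.314 − 1/0.439)/(4π×0.0536) = 1.346 K/W
R_aerogel blanket = (1/0.439 − 1/0.463)/(4π×0.0147) = 0.6392 K/W
R_outer film = 1/(h·4πr_o²) = 1/(29.5×4π×0.463²) = 0.01258 K/W
R_total = 1.998 K/W
Q = ΔT/R_total = 183/1.998

Q ≈ 91.6 W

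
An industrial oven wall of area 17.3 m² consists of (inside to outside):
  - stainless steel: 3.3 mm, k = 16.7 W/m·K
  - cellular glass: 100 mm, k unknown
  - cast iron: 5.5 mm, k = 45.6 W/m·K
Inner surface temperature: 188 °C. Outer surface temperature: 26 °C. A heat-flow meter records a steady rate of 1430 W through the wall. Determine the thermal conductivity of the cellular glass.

k ≈ 0.051 W/(m·K)

Using the resistance-network approach (series):
R_stainless steel = L/(kA) = 0.0033/(16.7×17.3) = 1.142×10^-5 K/W
R_cast iron = L/(kA) = 0.0055/(45.6×17.3) = 6.972×10^-6 K/W
Sum of known resistances R_other = 1.839×10^-5 K/W
Total R = ΔT/Q = 162/1430 = 0.1133 K/W
R_cellular glass = R_total − R_other = 0.1133 K/W
k = L/(R·A) = 0.1/(0.1133×17.3)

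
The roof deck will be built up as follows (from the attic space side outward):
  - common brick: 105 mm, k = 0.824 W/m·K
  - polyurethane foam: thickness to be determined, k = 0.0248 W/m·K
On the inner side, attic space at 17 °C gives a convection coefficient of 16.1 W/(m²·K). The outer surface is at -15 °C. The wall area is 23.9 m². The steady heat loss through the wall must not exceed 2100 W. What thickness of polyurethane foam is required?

L ≈ 4.33 mm

Model the wall as resistances in series:
R_inner film = 1/(h_i·A) = 1/(16.1×23.9) = 0.002599 K/W
R_common brick = L/(kA) = 0.105/(0.824×23.9) = 0.005332 K/W
Sum of the known resistances R_other = 0.007931 K/W
Required total resistance R_tot = ΔT/Q_allow = 32/2100 = 0.01524 K/W
R_polyurethane foam = R_tot − R_other = 0.007308 K/W
L = R·k·A = 0.007308×0.0248×23.9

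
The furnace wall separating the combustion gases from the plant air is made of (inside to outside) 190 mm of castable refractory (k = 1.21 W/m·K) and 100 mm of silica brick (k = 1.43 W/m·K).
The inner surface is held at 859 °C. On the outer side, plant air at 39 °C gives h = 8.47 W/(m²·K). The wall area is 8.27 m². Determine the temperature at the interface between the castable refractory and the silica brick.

Treating each layer as a thermal resistance in series:
R_castable refractory = L/(kA) = 0.19/(1.21×8.27) = 0.01899 K/W
R_silica brick = L/(kA) = 0.1/(1.43×8.27) = 0.008456 K/W
R_outer film = 1/(h_o·A) = 1/(8.47×8.27) = 0.01428 K/W
R_total = 0.04172 K/W;  Q = ΔT/R_total = 820/0.04172 = 19660 W
T_interface = T_inner − Q·ΣR(inner→interface) = 859 − 19700×0.01899

T ≈ 486 °C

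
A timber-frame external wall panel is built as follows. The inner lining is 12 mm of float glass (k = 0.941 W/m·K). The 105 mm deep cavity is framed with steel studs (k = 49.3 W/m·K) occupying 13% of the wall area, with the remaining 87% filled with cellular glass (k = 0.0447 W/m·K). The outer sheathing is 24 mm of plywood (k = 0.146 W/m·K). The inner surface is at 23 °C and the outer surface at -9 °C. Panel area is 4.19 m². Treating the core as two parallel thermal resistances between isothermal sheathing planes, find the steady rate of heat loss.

Q ≈ 693 W

Sheathing layers in series; stud and cavity paths in parallel between them.
R_inner = 0.012/(0.941×4.19) = 0.003044 K/W
R_stud  = 0.105/(49.3×0.13×4.19) = 0.00391 K/W
R_cav   = 0.105/(0.0447×0.87×4.19) = 0.6444 K/W
1/R_core = 1/R_stud + 1/R_cav → R_core = 0.003886 K/W
R_outer = 0.024/(0.146×4.19) = 0.03923 K/W
R_total = 0.04616 K/W
Q = ΔT/R_total = 32/0.04616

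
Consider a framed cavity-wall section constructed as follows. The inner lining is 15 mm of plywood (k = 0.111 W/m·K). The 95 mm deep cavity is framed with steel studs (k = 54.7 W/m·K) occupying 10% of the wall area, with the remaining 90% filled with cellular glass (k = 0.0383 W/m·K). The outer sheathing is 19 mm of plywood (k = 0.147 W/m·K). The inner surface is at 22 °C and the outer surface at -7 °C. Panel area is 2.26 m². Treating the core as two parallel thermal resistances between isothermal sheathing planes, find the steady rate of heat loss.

Sheathing layers in series; stud and cavity paths in parallel between them.
R_inner = 0.015/(0.111×2.26) = 0.05979 K/W
R_stud  = 0.095/(54.7×0.1×2.26) = 0.007685 K/W
R_cav   = 0.095/(0.0383×0.9×2.26) = 1.219 K/W
1/R_core = 1/R_stud + 1/R_cav → R_core = 0.007637 K/W
R_outer = 0.019/(0.147×2.26) = 0.05719 K/W
R_total = 0.1246 K/W
Q = ΔT/R_total = 29/0.1246

Q ≈ 233 W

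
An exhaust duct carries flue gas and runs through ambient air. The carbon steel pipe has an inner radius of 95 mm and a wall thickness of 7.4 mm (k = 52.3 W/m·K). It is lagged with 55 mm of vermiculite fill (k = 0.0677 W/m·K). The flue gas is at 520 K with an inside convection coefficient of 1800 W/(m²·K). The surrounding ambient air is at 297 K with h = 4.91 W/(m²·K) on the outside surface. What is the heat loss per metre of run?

Treating each annulus and film as a series resistance:
R_inner film = 1/(h_i·2πr₁L) = 1/(1800×2π×0.095×1) = 9.307×10^-4 K/W
R_carbon steel pipe wall = ln(102.4/95)/(2π×52.3×1) = 2.283×10^-4 K/W
R_vermiculite fill = ln(157.4/102.4)/(2π×0.0677×1) = 1.011 K/W
R_outer film = 1/(h_o·2πr_oL) = 1/(4.91×2π×0.1574×1) = 0.2059 K/W
R_total = 1.218 K/W
Q = ΔT/R_total = 223/1.218

q′ ≈ 183 W/m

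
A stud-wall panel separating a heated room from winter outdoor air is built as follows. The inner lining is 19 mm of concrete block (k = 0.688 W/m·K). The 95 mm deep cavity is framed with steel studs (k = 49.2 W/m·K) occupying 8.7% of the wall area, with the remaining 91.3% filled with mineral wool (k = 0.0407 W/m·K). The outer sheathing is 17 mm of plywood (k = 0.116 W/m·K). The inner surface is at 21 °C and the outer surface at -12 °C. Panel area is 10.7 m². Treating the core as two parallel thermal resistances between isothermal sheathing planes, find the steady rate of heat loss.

Q ≈ 1800 W

Sheathing layers in series; stud and cavity paths in parallel between them.
R_inner = 0.019/(0.688×10.7) = 0.002581 K/W
R_stud  = 0.095/(49.2×0.087×10.7) = 0.002074 K/W
R_cav   = 0.095/(0.0407×0.913×10.7) = 0.2389 K/W
1/R_core = 1/R_stud + 1/R_cav → R_core = 0.002056 K/W
R_outer = 0.017/(0.116×10.7) = 0.0137 K/W
R_total = 0.01833 K/W
Q = ΔT/R_total = 33/0.01833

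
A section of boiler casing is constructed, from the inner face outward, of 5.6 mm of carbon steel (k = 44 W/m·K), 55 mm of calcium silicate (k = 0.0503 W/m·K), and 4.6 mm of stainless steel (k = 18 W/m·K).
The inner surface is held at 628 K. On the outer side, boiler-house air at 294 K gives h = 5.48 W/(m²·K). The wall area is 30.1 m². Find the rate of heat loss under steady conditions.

Q ≈ 7880 W

Thermal resistances in series:
R_carbon steel = L/(kA) = 0.0056/(44×30.1) = 4.228×10^-6 K/W
R_calcium silicate = L/(kA) = 0.055/(0.0503×30.1) = 0.03633 K/W
R_stainless steel = L/(kA) = 0.0046/(18×30.1) = 8.49×10^-6 K/W
R_outer film = 1/(h_o·A) = 1/(5.48×30.1) = 0.006063 K/W
R_total = 0.0424 K/W
Q = ΔT / R_total = 334 / 0.0424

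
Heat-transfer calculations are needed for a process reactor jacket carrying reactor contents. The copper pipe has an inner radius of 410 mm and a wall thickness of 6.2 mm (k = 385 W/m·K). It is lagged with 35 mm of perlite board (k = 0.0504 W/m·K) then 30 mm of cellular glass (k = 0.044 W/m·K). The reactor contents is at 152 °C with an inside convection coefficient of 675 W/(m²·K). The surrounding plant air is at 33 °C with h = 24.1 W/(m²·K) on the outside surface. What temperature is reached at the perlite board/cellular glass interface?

For a radial system each layer contributes R = ln(r_out/r_in)/(2πkL); films add R = 1/(hA).
R_inner film = 1/(h_i·2πr₁L) = 1/(675×2π×0.41×1) = 5.751×10^-4 K/W
R_copper pipe wall = ln(416.2/410)/(2π×385×1) = 6.204×10^-6 K/W
R_perlite board = ln(451.2/416.2)/(2π×0.0504×1) = 0.255 K/W
R_cellular glass = ln(481.2/451.2)/(2π×0.044×1) = 0.2328 K/W
R_outer film = 1/(h_o·2πr_oL) = 1/(24.1×2π×0.4812×1) = 0.01372 K/W
R_total = 0.5021 K/W
Q = ΔT/R_total = 119/0.5021
Q = 237 W/m
T_interface = T_inner − Q·ΣR(inner→interface) = 152 − 237×0.2556

T ≈ 91.4 °C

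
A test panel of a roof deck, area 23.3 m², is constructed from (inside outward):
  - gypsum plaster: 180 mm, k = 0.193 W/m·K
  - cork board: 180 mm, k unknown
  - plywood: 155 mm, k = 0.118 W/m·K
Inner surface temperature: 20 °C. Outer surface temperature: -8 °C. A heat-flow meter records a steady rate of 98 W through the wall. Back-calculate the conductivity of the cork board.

Using the resistance-network approach (series):
R_gypsum plaster = L/(kA) = 0.18/(0.193×23.3) = 0.04003 K/W
R_plywood = L/(kA) = 0.155/(0.118×23.3) = 0.05638 K/W
Sum of known resistances R_other = 0.0964 K/W
Total R = ΔT/Q = 28/98 = 0.2857 K/W
R_cork board = R_total − R_other = 0.1893 K/W
k = L/(R·A) = 0.18/(0.1893×23.3)

k ≈ 0.0408 W/(m·K)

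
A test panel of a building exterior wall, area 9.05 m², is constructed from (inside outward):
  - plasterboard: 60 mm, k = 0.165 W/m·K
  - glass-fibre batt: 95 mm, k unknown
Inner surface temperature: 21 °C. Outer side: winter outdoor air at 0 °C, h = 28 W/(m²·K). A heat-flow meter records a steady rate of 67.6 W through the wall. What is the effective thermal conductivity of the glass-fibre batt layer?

k ≈ 0.0394 W/(m·K)

Thermal resistances in series:
R_plasterboard = L/(kA) = 0.06/(0.165×9.05) = 0.04018 K/W
R_outer film = 1/(h_o·A) = 1/(28×9.05) = 0.003946 K/W
Sum of known resistances R_other = 0.04413 K/W
Total R = ΔT/Q = 21/67.6 = 0.3107 K/W
R_glass-fibre batt = R_total − R_other = 0.2665 K/W
k = L/(R·A) = 0.095/(0.2665×9.05)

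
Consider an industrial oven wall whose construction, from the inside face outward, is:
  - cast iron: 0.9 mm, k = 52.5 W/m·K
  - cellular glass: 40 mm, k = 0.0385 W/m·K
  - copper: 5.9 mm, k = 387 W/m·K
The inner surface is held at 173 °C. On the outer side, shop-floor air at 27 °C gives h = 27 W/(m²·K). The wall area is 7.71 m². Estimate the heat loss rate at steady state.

Q ≈ 1050 W

Thermal resistances in series:
R_cast iron = L/(kA) = 0.0009/(52.5×7.71) = 2.223×10^-6 K/W
R_cellular glass = L/(kA) = 0.04/(0.0385×7.71) = 0.1348 K/W
R_copper = L/(kA) = 0.0059/(387×7.71) = 1.977×10^-6 K/W
R_outer film = 1/(h_o·A) = 1/(27×7.71) = 0.004804 K/W
R_total = 0.1396 K/W
Q = ΔT / R_total = 146 / 0.1396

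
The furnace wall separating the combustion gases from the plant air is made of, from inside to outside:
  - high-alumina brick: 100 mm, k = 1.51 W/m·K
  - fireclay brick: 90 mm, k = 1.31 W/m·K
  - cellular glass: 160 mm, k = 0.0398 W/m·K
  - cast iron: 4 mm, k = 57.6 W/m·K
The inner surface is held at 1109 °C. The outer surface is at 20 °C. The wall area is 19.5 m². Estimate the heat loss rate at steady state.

Q ≈ 5110 W

Using the resistance-network approach (series):
R_high-alumina brick = L/(kA) = 0.1/(1.51×19.5) = 0.003396 K/W
R_fireclay brick = L/(kA) = 0.09/(1.31×19.5) = 0.003523 K/W
R_cellular glass = L/(kA) = 0.16/(0.0398×19.5) = 0.2062 K/W
R_cast iron = L/(kA) = 0.004/(57.6×19.5) = 3.561×10^-6 K/W
R_total = 0.2131 K/W
Q = ΔT / R_total = 1089 / 0.2131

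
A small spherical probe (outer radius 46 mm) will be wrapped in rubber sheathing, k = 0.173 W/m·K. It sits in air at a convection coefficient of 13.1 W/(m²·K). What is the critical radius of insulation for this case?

r_cr ≈ 26.4 mm

For a sphere r_cr = 2k/h = 2×0.173/13.1
r_cr = 26.4 mm; since the bare radius (46 mm) is above r_cr, any added insulation will reduce heat loss.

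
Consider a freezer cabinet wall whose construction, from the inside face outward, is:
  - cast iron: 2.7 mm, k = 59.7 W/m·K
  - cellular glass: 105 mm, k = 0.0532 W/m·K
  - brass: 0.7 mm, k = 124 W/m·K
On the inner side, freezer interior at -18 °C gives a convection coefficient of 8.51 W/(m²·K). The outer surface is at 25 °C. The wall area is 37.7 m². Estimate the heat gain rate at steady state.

Q ≈ 775 W

Thermal resistances in series:
R_inner film = 1/(h_i·A) = 1/(8.51×37.7) = 0.003117 K/W
R_cast iron = L/(kA) = 0.0027/(59.7×37.7) = 1.2×10^-6 K/W
R_cellular glass = L/(kA) = 0.105/(0.0532×37.7) = 0.05235 K/W
R_brass = L/(kA) = 0.0007/(124×37.7) = 1.497×10^-7 K/W
R_total = 0.05547 K/W
Q = ΔT / R_total = 43 / 0.05547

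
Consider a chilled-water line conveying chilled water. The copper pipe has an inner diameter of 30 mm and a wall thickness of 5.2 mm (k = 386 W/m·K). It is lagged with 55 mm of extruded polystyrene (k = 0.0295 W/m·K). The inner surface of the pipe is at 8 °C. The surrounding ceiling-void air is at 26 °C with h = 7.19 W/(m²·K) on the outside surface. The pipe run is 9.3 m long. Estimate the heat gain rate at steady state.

Q ≈ 22.7 W

Treating each annulus and film as a series resistance:
R_copper pipe wall = ln(20.2/15)/(2π×386×9.3) = 1.32×10^-5 K/W
R_extruded polystyrene = ln(75.2/20.2)/(2π×0.0295×9.3) = 0.7625 K/W
R_outer film = 1/(h_o·2πr_oL) = 1/(7.19×2π×0.0752×9.3) = 0.03165 K/W
R_total = 0.7942 K/W
Q = ΔT/R_total = 18/0.7942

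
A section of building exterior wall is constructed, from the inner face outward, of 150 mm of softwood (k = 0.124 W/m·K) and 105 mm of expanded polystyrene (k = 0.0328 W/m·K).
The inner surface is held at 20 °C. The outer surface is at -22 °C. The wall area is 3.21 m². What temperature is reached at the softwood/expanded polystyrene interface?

Using the resistance-network approach (series):
R_softwood = L/(kA) = 0.15/(0.124×3.21) = 0.3768 K/W
R_expanded polystyrene = L/(kA) = 0.105/(0.0328×3.21) = 0.9973 K/W
R_total = 1.374 K/W;  Q = ΔT/R_total = 42/1.374 = 30.57 W
T_interface = T_inner − Q·ΣR(inner→interface) = 20 − 30.6×0.3768

T ≈ 8.48 °C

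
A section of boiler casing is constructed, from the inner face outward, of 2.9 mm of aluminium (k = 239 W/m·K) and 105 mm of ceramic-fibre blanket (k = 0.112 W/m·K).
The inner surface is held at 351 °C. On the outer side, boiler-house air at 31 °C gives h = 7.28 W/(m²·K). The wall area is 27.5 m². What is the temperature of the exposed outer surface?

T ≈ 71.9 °C

Using the resistance-network approach (series):
R_aluminium = L/(kA) = 0.0029/(239×27.5) = 4.412×10^-7 K/W
R_ceramic-fibre blanket = L/(kA) = 0.105/(0.112×27.5) = 0.03409 K/W
R_outer film = 1/(h_o·A) = 1/(7.28×27.5) = 0.004995 K/W
R_total = 0.03909 K/W;  Q = ΔT/R_total = 320/0.03909 = 8187 W
T_interface = T_inner − Q·ΣR(inner→interface) = 351 − 8190×0.03409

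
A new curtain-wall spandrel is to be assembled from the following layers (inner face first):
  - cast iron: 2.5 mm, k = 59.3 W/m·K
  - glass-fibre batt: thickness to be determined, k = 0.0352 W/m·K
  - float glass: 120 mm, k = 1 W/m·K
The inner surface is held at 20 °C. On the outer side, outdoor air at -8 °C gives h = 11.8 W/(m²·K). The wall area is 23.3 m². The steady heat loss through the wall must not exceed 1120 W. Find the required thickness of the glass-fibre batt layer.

Series thermal resistances:
R_cast iron = L/(kA) = 0.0025/(59.3×23.3) = 1.809×10^-6 K/W
R_float glass = L/(kA) = 0.12/(1×23.3) = 0.00515 K/W
R_outer film = 1/(h_o·A) = 1/(11.8×23.3) = 0.003637 K/W
Sum of the known resistances R_other = 0.008789 K/W
Required total resistance R_tot = ΔT/Q_allow = 28/1120 = 0.025 K/W
R_glass-fibre batt = R_tot − R_other = 0.01621 K/W
L = R·k·A = 0.01621×0.0352×23.3

L ≈ 13.3 mm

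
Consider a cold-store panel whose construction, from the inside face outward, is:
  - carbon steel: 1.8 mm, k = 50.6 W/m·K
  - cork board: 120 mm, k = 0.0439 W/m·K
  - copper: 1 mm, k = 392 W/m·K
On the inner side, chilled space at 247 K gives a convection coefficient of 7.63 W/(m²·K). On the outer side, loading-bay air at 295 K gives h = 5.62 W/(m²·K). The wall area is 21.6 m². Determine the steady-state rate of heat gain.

Model the wall as resistances in series:
R_inner film = 1/(h_i·A) = 1/(7.63×21.6) = 0.006068 K/W
R_carbon steel = L/(kA) = 0.0018/(50.6×21.6) = 1.647×10^-6 K/W
R_cork board = L/(kA) = 0.12/(0.0439×21.6) = 0.1266 K/W
R_copper = L/(kA) = 0.001/(392×21.6) = 1.181×10^-7 K/W
R_outer film = 1/(h_o·A) = 1/(5.62×21.6) = 0.008238 K/W
R_total = 0.1409 K/W
Q = ΔT / R_total = 48 / 0.1409

Q ≈ 341 W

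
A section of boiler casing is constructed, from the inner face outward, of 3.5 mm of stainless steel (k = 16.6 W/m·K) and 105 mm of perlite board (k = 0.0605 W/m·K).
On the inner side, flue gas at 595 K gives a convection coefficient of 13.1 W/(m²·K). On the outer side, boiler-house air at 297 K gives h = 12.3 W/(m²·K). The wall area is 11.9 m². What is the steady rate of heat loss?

Thermal resistances in series:
R_inner film = 1/(h_i·A) = 1/(13.1×11.9) = 0.006415 K/W
R_stainless steel = L/(kA) = 0.0035/(16.6×11.9) = 1.772×10^-5 K/W
R_perlite board = L/(kA) = 0.105/(0.0605×11.9) = 0.1458 K/W
R_outer film = 1/(h_o·A) = 1/(12.3×11.9) = 0.006832 K/W
R_total = 0.1591 K/W
Q = ΔT / R_total = 298 / 0.1591

Q ≈ 1870 W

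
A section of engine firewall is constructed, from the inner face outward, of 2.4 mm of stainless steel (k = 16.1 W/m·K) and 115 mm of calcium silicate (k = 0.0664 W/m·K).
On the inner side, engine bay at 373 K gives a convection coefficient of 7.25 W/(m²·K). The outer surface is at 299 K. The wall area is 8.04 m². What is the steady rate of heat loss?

Series thermal resistances:
R_inner film = 1/(h_i·A) = 1/(7.25×8.04) = 0.01716 K/W
R_stainless steel = L/(kA) = 0.0024/(16.1×8.04) = 1.854×10^-5 K/W
R_calcium silicate = L/(kA) = 0.115/(0.0664×8.04) = 0.2154 K/W
R_total = 0.2326 K/W
Q = ΔT / R_total = 74 / 0.2326

Q ≈ 318 W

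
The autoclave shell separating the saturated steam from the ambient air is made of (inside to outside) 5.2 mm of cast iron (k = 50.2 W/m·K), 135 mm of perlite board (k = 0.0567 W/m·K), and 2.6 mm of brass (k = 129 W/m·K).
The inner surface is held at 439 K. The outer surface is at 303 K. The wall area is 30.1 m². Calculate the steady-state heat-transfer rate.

Q ≈ 1720 W

Using the resistance-network approach (series):
R_cast iron = L/(kA) = 0.0052/(50.2×30.1) = 3.441×10^-6 K/W
R_perlite board = L/(kA) = 0.135/(0.0567×30.1) = 0.0791 K/W
R_brass = L/(kA) = 0.0026/(129×30.1) = 6.696×10^-7 K/W
R_total = 0.07911 K/W
Q = ΔT / R_total = 136 / 0.07911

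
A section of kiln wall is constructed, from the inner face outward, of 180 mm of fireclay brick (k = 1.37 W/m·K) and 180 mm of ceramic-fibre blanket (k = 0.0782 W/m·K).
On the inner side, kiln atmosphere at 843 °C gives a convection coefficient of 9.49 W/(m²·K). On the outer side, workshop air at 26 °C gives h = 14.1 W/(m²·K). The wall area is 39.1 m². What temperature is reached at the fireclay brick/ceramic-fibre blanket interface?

Thermal resistances in series:
R_inner film = 1/(h_i·A) = 1/(9.49×39.1) = 0.002695 K/W
R_fireclay brick = L/(kA) = 0.18/(1.37×39.1) = 0.00336 K/W
R_ceramic-fibre blanket = L/(kA) = 0.18/(0.0782×39.1) = 0.05887 K/W
R_outer film = 1/(h_o·A) = 1/(14.1×39.1) = 0.001814 K/W
R_total = 0.06674 K/W;  Q = ΔT/R_total = 817/0.06674 = 12240 W
T_interface = T_inner − Q·ΣR(inner→interface) = 843 − 12200×0.006055

T ≈ 769 °C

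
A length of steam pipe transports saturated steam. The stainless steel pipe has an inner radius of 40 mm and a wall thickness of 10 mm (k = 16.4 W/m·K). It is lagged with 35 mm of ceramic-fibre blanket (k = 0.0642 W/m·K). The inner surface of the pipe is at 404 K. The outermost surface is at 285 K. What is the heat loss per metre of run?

q′ ≈ 90.3 W/m

Radial resistances (cylindrical: R_cond = ln(r_o/r_i)/(2πkL), R_conv = 1/(h·2πrL)):
R_stainless steel pipe wall = ln(50/40)/(2π×16.4×1) = 0.002166 K/W
R_ceramic-fibre blanket = ln(85/50)/(2π×0.0642×1) = 1.315 K/W
R_total = 1.318 K/W
Q = ΔT/R_total = 119/1.318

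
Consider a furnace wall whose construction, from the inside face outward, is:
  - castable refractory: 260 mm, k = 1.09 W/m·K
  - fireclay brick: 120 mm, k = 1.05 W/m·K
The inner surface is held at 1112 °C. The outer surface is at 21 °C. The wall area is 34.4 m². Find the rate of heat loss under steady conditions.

Q ≈ 106000 W

Using the resistance-network approach (series):
R_castable refractory = L/(kA) = 0.26/(1.09×34.4) = 0.006934 K/W
R_fireclay brick = L/(kA) = 0.12/(1.05×34.4) = 0.003322 K/W
R_total = 0.01026 K/W
Q = ΔT / R_total = 1091 / 0.01026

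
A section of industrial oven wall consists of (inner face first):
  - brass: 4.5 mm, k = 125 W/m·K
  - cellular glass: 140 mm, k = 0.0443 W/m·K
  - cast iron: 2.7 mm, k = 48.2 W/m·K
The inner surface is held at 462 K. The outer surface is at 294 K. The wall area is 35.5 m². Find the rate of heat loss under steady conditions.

Q ≈ 1890 W

Series thermal resistances:
R_brass = L/(kA) = 0.0045/(125×35.5) = 1.014×10^-6 K/W
R_cellular glass = L/(kA) = 0.14/(0.0443×35.5) = 0.08902 K/W
R_cast iron = L/(kA) = 0.0027/(48.2×35.5) = 1.578×10^-6 K/W
R_total = 0.08902 K/W
Q = ΔT / R_total = 168 / 0.08902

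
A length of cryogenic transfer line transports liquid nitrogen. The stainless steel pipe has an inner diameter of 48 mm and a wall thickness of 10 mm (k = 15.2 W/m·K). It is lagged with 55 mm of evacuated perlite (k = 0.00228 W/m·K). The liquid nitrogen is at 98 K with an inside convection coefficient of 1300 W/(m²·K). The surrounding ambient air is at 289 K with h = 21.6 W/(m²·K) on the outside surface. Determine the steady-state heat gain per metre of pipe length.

For a radial system each layer contributes R = ln(r_out/r_in)/(2πkL); films add R = 1/(hA).
R_inner film = 1/(h_i·2πr₁L) = 1/(1300×2π×0.024×1) = 0.005101 K/W
R_stainless steel pipe wall = ln(34/24)/(2π×15.2×1) = 0.003647 K/W
R_evacuated perlite = ln(89/34)/(2π×0.00228×1) = 67.17 K/W
R_outer film = 1/(h_o·2πr_oL) = 1/(21.6×2π×0.089×1) = 0.08279 K/W
R_total = 67.26 K/W
Q = ΔT/R_total = 191/67.26

q′ ≈ 2.84 W/m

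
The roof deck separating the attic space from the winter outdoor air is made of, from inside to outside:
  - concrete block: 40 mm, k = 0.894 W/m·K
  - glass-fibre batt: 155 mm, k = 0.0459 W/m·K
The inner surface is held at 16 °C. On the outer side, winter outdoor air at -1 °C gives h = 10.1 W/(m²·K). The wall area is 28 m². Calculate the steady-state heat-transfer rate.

Using the resistance-network approach (series):
R_concrete block = L/(kA) = 0.04/(0.894×28) = 0.001598 K/W
R_glass-fibre batt = L/(kA) = 0.155/(0.0459×28) = 0.1206 K/W
R_outer film = 1/(h_o·A) = 1/(10.1×28) = 0.003536 K/W
R_total = 0.1257 K/W
Q = ΔT / R_total = 17 / 0.1257

Q ≈ 135 W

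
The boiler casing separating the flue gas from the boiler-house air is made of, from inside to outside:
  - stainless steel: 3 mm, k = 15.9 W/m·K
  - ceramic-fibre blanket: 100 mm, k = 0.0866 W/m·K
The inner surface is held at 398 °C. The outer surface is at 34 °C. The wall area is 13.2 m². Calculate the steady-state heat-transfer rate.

Q ≈ 4160 W

Treating each layer as a thermal resistance in series:
R_stainless steel = L/(kA) = 0.003/(15.9×13.2) = 1.429×10^-5 K/W
R_ceramic-fibre blanket = L/(kA) = 0.1/(0.0866×13.2) = 0.08748 K/W
R_total = 0.08749 K/W
Q = ΔT / R_total = 364 / 0.08749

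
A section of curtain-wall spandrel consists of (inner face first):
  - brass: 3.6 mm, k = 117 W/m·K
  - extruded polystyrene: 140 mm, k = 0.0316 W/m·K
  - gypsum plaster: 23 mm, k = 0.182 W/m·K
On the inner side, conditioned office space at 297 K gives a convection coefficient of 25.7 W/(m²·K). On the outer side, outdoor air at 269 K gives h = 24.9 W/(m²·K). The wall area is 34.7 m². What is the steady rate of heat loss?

Using the resistance-network approach (series):
R_inner film = 1/(h_i·A) = 1/(25.7×34.7) = 0.001121 K/W
R_brass = L/(kA) = 0.0036/(117×34.7) = 8.867×10^-7 K/W
R_extruded polystyrene = L/(kA) = 0.14/(0.0316×34.7) = 0.1277 K/W
R_gypsum plaster = L/(kA) = 0.023/(0.182×34.7) = 0.003642 K/W
R_outer film = 1/(h_o·A) = 1/(24.9×34.7) = 0.001157 K/W
R_total = 0.1336 K/W
Q = ΔT / R_total = 28 / 0.1336

Q ≈ 210 W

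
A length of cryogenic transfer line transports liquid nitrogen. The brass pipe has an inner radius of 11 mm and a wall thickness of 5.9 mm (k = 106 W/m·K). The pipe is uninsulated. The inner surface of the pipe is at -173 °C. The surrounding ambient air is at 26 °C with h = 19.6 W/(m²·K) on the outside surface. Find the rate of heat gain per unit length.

q′ ≈ 414 W/m

For a radial system each layer contributes R = ln(r_out/r_in)/(2πkL); films add R = 1/(hA).
R_brass pipe wall = ln(16.9/11)/(2π×106×1) = 6.448×10^-4 K/W
R_outer film = 1/(h_o·2πr_oL) = 1/(19.6×2π×0.0169×1) = 0.4805 K/W
R_total = 0.4811 K/W
Q = ΔT/R_total = 199/0.4811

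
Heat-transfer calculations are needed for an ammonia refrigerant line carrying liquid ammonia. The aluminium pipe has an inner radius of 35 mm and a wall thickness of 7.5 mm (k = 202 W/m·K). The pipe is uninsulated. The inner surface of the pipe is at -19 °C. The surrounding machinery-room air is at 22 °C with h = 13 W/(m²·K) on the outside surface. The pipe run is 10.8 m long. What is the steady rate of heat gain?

Q ≈ 1540 W

Per-layer cylindrical resistances, series-summed:
R_aluminium pipe wall = ln(42.5/35)/(2π×202×10.8) = 1.416×10^-5 K/W
R_outer film = 1/(h_o·2πr_oL) = 1/(13×2π×0.0425×10.8) = 0.02667 K/W
R_total = 0.02669 K/W
Q = ΔT/R_total = 41/0.02669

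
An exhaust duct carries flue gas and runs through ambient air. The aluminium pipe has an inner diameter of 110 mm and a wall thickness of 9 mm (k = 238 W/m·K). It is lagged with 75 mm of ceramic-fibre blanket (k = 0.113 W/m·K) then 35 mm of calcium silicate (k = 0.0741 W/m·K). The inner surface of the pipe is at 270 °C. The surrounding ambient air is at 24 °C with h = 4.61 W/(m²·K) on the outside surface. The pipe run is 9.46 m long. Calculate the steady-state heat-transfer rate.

Q ≈ 1310 W

Cylindrical conduction, so R = ln(r₂/r₁)/(2πkL) per layer, in series:
R_aluminium pipe wall = ln(64/55)/(2π×238×9.46) = 1.071×10^-5 K/W
R_ceramic-fibre blanket = ln(139/64)/(2π×0.113×9.46) = 0.1155 K/W
R_calcium silicate = ln(174/139)/(2π×0.0741×9.46) = 0.05099 K/W
R_outer film = 1/(h_o·2πr_oL) = 1/(4.61×2π×0.174×9.46) = 0.02097 K/W
R_total = 0.1874 K/W
Q = ΔT/R_total = 246/0.1874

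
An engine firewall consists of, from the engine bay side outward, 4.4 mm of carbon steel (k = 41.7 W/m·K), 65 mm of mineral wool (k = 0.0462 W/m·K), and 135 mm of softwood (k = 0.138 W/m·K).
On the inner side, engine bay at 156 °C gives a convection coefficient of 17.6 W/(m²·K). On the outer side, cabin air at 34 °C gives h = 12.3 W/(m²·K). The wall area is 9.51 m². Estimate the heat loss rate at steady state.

Thermal resistances in series:
R_inner film = 1/(h_i·A) = 1/(17.6×9.51) = 0.005975 K/W
R_carbon steel = L/(kA) = 0.0044/(41.7×9.51) = 1.11×10^-5 K/W
R_mineral wool = L/(kA) = 0.065/(0.0462×9.51) = 0.1479 K/W
R_softwood = L/(kA) = 0.135/(0.138×9.51) = 0.1029 K/W
R_outer film = 1/(h_o·A) = 1/(12.3×9.51) = 0.008549 K/W
R_total = 0.2653 K/W
Q = ΔT / R_total = 122 / 0.2653

Q ≈ 460 W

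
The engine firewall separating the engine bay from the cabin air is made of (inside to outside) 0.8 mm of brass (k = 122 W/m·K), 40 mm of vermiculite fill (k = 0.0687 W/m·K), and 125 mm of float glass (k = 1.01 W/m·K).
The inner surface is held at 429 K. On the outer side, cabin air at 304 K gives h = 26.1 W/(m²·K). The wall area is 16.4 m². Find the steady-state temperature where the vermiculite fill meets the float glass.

T ≈ 331 K

Treating each layer as a thermal resistance in series:
R_brass = L/(kA) = 0.0008/(122×16.4) = 3.998×10^-7 K/W
R_vermiculite fill = L/(kA) = 0.04/(0.0687×16.4) = 0.0355 K/W
R_float glass = L/(kA) = 0.125/(1.01×16.4) = 0.007546 K/W
R_outer film = 1/(h_o·A) = 1/(26.1×16.4) = 0.002336 K/W
R_total = 0.04539 K/W;  Q = ΔT/R_total = 125/0.04539 = 2754 W
T_interface = T_inner − Q·ΣR(inner→interface) = 429 − 2750×0.0355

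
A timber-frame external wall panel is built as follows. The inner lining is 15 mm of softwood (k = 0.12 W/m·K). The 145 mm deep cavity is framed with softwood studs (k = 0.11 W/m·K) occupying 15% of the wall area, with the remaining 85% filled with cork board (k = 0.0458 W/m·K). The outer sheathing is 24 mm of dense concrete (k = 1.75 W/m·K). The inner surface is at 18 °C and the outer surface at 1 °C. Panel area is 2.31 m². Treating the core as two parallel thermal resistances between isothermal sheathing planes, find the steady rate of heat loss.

Sheathing layers in series; stud and cavity paths in parallel between them.
R_inner = 0.015/(0.12×2.31) = 0.05411 K/W
R_stud  = 0.145/(0.11×0.15×2.31) = 3.804 K/W
R_cav   = 0.145/(0.0458×0.85×2.31) = 1.612 K/W
1/R_core = 1/R_stud + 1/R_cav → R_core = 1.132 K/W
R_outer = 0.024/(1.75×2.31) = 0.005937 K/W
R_total = 1.192 K/W
Q = ΔT/R_total = 17/1.192

Q ≈ 14.3 W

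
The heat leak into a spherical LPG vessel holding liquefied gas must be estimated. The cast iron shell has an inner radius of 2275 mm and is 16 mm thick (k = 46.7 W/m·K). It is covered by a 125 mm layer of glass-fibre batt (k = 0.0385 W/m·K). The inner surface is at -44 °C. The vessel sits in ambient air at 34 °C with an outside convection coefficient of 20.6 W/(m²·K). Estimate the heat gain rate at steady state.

Q ≈ 1650 W

For a spherical shell R = (1/r₁ − 1/r₂)/(4πk); film R = 1/(h·4πr²). In series:
R_cast iron shell = (1/2.275 − 1/2.291)/(4π×46.7) = 5.231×10^-6 K/W
R_glass-fibre batt = (1/2.291 − 1/2.416)/(4π×0.0385) = 0.04668 K/W
R_outer film = 1/(h·4πr_o²) = 1/(20.6×4π×2.416²) = 6.618×10^-4 K/W
R_total = 0.04735 K/W
Q = ΔT/R_total = 78/0.04735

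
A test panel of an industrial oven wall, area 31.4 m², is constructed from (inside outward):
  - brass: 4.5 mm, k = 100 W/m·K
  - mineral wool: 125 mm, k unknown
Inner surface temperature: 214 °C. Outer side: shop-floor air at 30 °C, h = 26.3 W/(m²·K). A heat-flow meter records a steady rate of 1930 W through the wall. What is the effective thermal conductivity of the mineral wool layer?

k ≈ 0.0423 W/(m·K)

Series thermal resistances:
R_brass = L/(kA) = 0.0045/(100×31.4) = 1.433×10^-6 K/W
R_outer film = 1/(h_o·A) = 1/(26.3×31.4) = 0.001211 K/W
Sum of known resistances R_other = 0.001212 K/W
Total R = ΔT/Q = 184/1930 = 0.09534 K/W
R_mineral wool = R_total − R_other = 0.09412 K/W
k = L/(R·A) = 0.125/(0.09412×31.4)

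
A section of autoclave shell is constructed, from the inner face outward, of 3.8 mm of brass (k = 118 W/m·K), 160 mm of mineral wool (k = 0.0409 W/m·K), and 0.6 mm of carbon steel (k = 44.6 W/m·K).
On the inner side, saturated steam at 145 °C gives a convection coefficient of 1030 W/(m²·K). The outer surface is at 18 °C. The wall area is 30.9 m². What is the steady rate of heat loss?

Thermal resistances in series:
R_inner film = 1/(h_i·A) = 1/(1030×30.9) = 3.142×10^-5 K/W
R_brass = L/(kA) = 0.0038/(118×30.9) = 1.042×10^-6 K/W
R_mineral wool = L/(kA) = 0.16/(0.0409×30.9) = 0.1266 K/W
R_carbon steel = L/(kA) = 0.0006/(44.6×30.9) = 4.354×10^-7 K/W
R_total = 0.1266 K/W
Q = ΔT / R_total = 127 / 0.1266

Q ≈ 1000 W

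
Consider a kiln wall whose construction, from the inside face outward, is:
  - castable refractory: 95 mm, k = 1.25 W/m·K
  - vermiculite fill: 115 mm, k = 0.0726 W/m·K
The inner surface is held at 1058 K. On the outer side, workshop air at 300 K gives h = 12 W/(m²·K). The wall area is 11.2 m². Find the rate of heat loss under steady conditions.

Q ≈ 4870 W

Model the wall as resistances in series:
R_castable refractory = L/(kA) = 0.095/(1.25×11.2) = 0.006786 K/W
R_vermiculite fill = L/(kA) = 0.115/(0.0726×11.2) = 0.1414 K/W
R_outer film = 1/(h_o·A) = 1/(12×11.2) = 0.00744 K/W
R_total = 0.1557 K/W
Q = ΔT / R_total = 758 / 0.1557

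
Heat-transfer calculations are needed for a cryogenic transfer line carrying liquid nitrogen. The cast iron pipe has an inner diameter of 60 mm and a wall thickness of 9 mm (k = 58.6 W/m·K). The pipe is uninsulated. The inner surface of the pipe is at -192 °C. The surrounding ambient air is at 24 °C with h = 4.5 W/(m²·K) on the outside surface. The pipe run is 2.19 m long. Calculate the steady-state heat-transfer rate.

Cylindrical conduction, so R = ln(r₂/r₁)/(2πkL) per layer, in series:
R_cast iron pipe wall = ln(39/30)/(2π×58.6×2.19) = 3.254×10^-4 K/W
R_outer film = 1/(h_o·2πr_oL) = 1/(4.5×2π×0.039×2.19) = 0.4141 K/W
R_total = 0.4144 K/W
Q = ΔT/R_total = 216/0.4144

Q ≈ 521 W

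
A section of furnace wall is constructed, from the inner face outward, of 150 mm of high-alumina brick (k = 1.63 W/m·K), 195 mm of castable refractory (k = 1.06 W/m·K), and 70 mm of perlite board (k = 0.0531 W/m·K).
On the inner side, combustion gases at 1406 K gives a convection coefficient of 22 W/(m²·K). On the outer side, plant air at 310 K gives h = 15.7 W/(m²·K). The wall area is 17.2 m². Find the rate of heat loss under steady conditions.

Series thermal resistances:
R_inner film = 1/(h_i·A) = 1/(22×17.2) = 0.002643 K/W
R_high-alumina brick = L/(kA) = 0.15/(1.63×17.2) = 0.00535 K/W
R_castable refractory = L/(kA) = 0.195/(1.06×17.2) = 0.0107 K/W
R_perlite board = L/(kA) = 0.07/(0.0531×17.2) = 0.07664 K/W
R_outer film = 1/(h_o·A) = 1/(15.7×17.2) = 0.003703 K/W
R_total = 0.09904 K/W
Q = ΔT / R_total = 1096 / 0.09904

Q ≈ 11100 W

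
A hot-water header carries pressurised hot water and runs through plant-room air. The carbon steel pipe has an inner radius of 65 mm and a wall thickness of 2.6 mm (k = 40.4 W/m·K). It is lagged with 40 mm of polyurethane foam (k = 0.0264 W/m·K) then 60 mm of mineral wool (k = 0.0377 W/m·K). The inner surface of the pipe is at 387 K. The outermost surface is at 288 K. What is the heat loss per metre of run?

q′ ≈ 21.2 W/m

Treating each annulus and film as a series resistance:
R_carbon steel pipe wall = ln(67.6/65)/(2π×40.4×1) = 1.545×10^-4 K/W
R_polyurethane foam = ln(107.6/67.6)/(2π×0.0264×1) = 2.802 K/W
R_mineral wool = ln(167.6/107.6)/(2π×0.0377×1) = 1.871 K/W
R_total = 4.673 K/W
Q = ΔT/R_total = 99/4.673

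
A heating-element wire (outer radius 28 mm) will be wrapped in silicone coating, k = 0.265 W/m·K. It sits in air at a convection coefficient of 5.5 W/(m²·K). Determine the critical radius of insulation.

r_cr ≈ 48.2 mm

For a cylinder r_cr = k/h = 0.265/5.5
r_cr = 48.2 mm; since the bare radius (28 mm) is below r_cr, adding a thin layer of insulation will *increase* heat loss.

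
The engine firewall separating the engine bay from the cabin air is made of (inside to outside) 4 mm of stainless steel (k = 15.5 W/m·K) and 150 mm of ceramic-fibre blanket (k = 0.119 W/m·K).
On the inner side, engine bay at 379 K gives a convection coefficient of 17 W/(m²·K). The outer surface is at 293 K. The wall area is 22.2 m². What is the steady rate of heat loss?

Q ≈ 1450 W

Using the resistance-network approach (series):
R_inner film = 1/(h_i·A) = 1/(17×22.2) = 0.00265 K/W
R_stainless steel = L/(kA) = 0.004/(15.5×22.2) = 1.162×10^-5 K/W
R_ceramic-fibre blanket = L/(kA) = 0.15/(0.119×22.2) = 0.05678 K/W
R_total = 0.05944 K/W
Q = ΔT / R_total = 86 / 0.05944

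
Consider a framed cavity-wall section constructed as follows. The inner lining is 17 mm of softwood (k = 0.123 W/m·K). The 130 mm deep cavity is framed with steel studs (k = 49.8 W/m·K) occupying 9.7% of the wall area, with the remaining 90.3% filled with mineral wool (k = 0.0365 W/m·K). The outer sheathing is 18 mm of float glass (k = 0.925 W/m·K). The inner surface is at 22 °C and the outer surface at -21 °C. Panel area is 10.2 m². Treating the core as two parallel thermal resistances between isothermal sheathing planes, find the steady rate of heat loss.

Q ≈ 2380 W

Sheathing layers in series; stud and cavity paths in parallel between them.
R_inner = 0.017/(0.123×10.2) = 0.01355 K/W
R_stud  = 0.13/(49.8×0.097×10.2) = 0.002638 K/W
R_cav   = 0.13/(0.0365×0.903×10.2) = 0.3867 K/W
1/R_core = 1/R_stud + 1/R_cav → R_core = 0.002621 K/W
R_outer = 0.018/(0.925×10.2) = 0.001908 K/W
R_total = 0.01808 K/W
Q = ΔT/R_total = 43/0.01808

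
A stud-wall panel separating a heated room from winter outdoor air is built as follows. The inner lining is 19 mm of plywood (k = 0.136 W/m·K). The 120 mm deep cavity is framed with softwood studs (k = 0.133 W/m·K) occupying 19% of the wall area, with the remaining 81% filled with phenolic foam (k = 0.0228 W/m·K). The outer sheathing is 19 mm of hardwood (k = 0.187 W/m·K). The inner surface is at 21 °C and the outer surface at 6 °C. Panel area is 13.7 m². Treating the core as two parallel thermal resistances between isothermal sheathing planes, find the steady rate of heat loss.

Q ≈ 68.8 W

Sheathing layers in series; stud and cavity paths in parallel between them.
R_inner = 0.019/(0.136×13.7) = 0.0102 K/W
R_stud  = 0.12/(0.133×0.19×13.7) = 0.3466 K/W
R_cav   = 0.12/(0.0228×0.81×13.7) = 0.4743 K/W
1/R_core = 1/R_stud + 1/R_cav → R_core = 0.2003 K/W
R_outer = 0.019/(0.187×13.7) = 0.007416 K/W
R_total = 0.2179 K/W
Q = ΔT/R_total = 15/0.2179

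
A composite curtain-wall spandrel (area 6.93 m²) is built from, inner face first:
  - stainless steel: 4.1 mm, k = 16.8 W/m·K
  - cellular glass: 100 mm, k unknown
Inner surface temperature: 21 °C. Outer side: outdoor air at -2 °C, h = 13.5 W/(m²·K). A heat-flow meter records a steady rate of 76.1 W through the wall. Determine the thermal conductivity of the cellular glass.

k ≈ 0.0495 W/(m·K)

Using the resistance-network approach (series):
R_stainless steel = L/(kA) = 0.0041/(16.8×6.93) = 3.522×10^-5 K/W
R_outer film = 1/(h_o·A) = 1/(13.5×6.93) = 0.01069 K/W
Sum of known resistances R_other = 0.01072 K/W
Total R = ΔT/Q = 23/76.1 = 0.3022 K/W
R_cellular glass = R_total − R_other = 0.2915 K/W
k = L/(R·A) = 0.1/(0.2915×6.93)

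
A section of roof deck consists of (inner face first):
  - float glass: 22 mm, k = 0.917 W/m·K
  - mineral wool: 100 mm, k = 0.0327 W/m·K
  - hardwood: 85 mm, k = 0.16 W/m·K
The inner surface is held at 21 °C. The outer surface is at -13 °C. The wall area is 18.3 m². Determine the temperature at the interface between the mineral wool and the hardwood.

T ≈ -8 °C

Model the wall as resistances in series:
R_float glass = L/(kA) = 0.022/(0.917×18.3) = 0.001311 K/W
R_mineral wool = L/(kA) = 0.1/(0.0327×18.3) = 0.1671 K/W
R_hardwood = L/(kA) = 0.085/(0.16×18.3) = 0.02903 K/W
R_total = 0.1975 K/W;  Q = ΔT/R_total = 34/0.1975 = 172.2 W
T_interface = T_inner − Q·ΣR(inner→interface) = 21 − 172×0.1684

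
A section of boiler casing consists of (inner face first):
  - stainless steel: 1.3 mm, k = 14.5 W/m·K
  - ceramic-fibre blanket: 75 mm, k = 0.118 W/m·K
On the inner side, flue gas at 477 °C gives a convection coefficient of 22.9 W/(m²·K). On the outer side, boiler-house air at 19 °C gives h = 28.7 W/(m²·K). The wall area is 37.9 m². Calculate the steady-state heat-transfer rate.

Model the wall as resistances in series:
R_inner film = 1/(h_i·A) = 1/(22.9×37.9) = 0.001152 K/W
R_stainless steel = L/(kA) = 0.0013/(14.5×37.9) = 2.366×10^-6 K/W
R_ceramic-fibre blanket = L/(kA) = 0.075/(0.118×37.9) = 0.01677 K/W
R_outer film = 1/(h_o·A) = 1/(28.7×37.9) = 9.193×10^-4 K/W
R_total = 0.01884 K/W
Q = ΔT / R_total = 458 / 0.01884

Q ≈ 24300 W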